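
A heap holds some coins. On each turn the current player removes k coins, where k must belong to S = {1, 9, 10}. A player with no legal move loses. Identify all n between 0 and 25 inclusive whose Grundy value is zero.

G(0) = 0
G(1) = mex{0} = 1
G(2) = mex{1} = 0
G(3) = mex{0} = 1
G(4) = mex{1} = 0
G(5) = mex{0} = 1
G(6) = mex{1} = 0
G(7) = mex{0} = 1
G(8) = mex{1} = 0
G(9) = mex{0,0} = 1
G(10) = mex{1,1,0} = 2
G(11) = mex{2,0,1} = 3
G(12) = mex{3,1,0} = 2
G(13) = mex{2,0,1} = 3
G(14) = mex{3,1,0} = 2
G(15) = mex{2,0,1} = 3
G(16) = mex{3,1,0} = 2
G(17) = mex{2,0,1} = 3
G(18) = mex{3,1,0} = 2
G(19) = mex{2,2,1} = 0
G(20) = mex{0,3,2} = 1
G(21) = mex{1,2,3} = 0
G(22) = mex{0,3,2} = 1
G(23) = mex{1,2,3} = 0
G(24) = mex{0,3,2} = 1
G(25) = mex{1,2,3} = 0
P-positions are exactly the n with G(n) = 0.

0, 2, 4, 6, 8, 19, 21, 23, 25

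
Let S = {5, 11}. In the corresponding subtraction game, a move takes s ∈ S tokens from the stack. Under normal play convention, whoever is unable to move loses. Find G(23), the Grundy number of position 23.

G(0) = 0
G(1) = mex{} = 0
G(2) = mex{} = 0
G(3) = mex{} = 0
G(4) = mex{} = 0
G(5) = mex{0} = 1
G(6) = mex{0} = 1
G(7) = mex{0} = 1
G(8) = mex{0} = 1
G(9) = mex{0} = 1
G(10) = mex{1} = 0
G(11) = mex{1,0} = 2
G(12) = mex{1,0} = 2
G(13) = mex{1,0} = 2
G(14) = mex{1,0} = 2
G(15) = mex{0,0} = 1
G(16) = mex{2,1} = 0
G(17) = mex{2,1} = 0
G(18) = mex{2,1} = 0
G(19) = mex{2,1} = 0
G(20) = mex{1,1} = 0
G(21) = mex{0,0} = 1
G(22) = mex{0,2} = 1
G(23) = mex{0,2} = 1

1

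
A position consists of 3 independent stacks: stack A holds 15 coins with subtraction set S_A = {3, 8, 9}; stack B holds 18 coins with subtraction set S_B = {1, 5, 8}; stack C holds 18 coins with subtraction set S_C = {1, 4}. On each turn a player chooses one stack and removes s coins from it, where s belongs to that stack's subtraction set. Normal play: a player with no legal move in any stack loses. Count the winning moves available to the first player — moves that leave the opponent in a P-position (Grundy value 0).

6

Stack A, S = {3, 8, 9}:
G(0) = 0
G(1) = mex{} = 0
G(2) = mex{} = 0
G(3) = mex{0} = 1
G(4) = mex{0} = 1
G(5) = mex{0} = 1
G(6) = mex{1} = 0
G(7) = mex{1} = 0
G(8) = mex{1,0} = 2
G(9) = mex{0,0,0} = 1
G(10) = mex{0,0,0} = 1
G(11) = mex{2,1,0} = 3
G(12) = mex{1,1,1} = 0
G(13) = mex{1,1,1} = 0
G(14) = mex{3,0,1} = 2
G(15) = mex{0,0,0} = 1
G_A(15) = 1.
Stack B, S = {1, 5, 8}:
G(0) = 0
G(1) = mex{0} = 1
G(2) = mex{1} = 0
G(3) = mex{0} = 1
G(4) = mex{1} = 0
G(5) = mex{0,0} = 1
G(6) = mex{1,1} = 0
G(7) = mex{0,0} = 1
G(8) = mex{1,1,0} = 2
G(9) = mex{2,0,1} = 3
G(10) = mex{3,1,0} = 2
G(11) = mex{2,0,1} = 3
G(12) = mex{3,1,0} = 2
G(13) = mex{2,2,1} = 0
G(14) = mex{0,3,0} = 1
G(15) = mex{1,2,1} = 0
G(16) = mex{0,3,2} = 1
G(17) = mex{1,2,3} = 0
G(18) = mex{0,0,2} = 1
G_B(18) = 1.
Stack C, S = {1, 4}:
n :  0  1  2  3  4  5  6  7  8  9 10 11 12 13 14 15 16 17 18
G :  0  1  0  1  2  0  1  0  1  2  0  1  0  1  2  0  1  0  1
G_C(18) = 1.
Combined Grundy value = 1 ⊕ 1 ⊕ 1 = 1.
A winning move leaves total XOR = 0, i.e. changes one component's Grundy value g to g ⊕ X where X is the current total.
Stack A: need g' = 1⊕1 = 0. Options: 15−3→G=0, 15−8→G=0, 15−9→G=0. Hits: 3.
Stack B: need g' = 1⊕1 = 0. Options: 18−1→G=0, 18−5→G=0, 18−8→G=2. Hits: 2.
Stack C: need g' = 1⊕1 = 0. Options: 18−1→G=0, 18−4→G=2. Hits: 1.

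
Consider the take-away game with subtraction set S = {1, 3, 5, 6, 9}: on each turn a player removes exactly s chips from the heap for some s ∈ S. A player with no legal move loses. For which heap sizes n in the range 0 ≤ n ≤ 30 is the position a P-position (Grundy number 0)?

n :  0  1  2  3  4  5  6  7  8  9 10 11 12 13 14 15 16 17 18 19 20 21 22 23 24 25 26 27 28 29 30
G :  0  1  0  1  0  1  2  3  2  3  2  3  0  1  0  1  0  1  2  3  2  3  2  3  0  1  0  1  0  1  2
P-positions are exactly the n with G(n) = 0.

0, 2, 4, 12, 14, 16, 24, 26, 28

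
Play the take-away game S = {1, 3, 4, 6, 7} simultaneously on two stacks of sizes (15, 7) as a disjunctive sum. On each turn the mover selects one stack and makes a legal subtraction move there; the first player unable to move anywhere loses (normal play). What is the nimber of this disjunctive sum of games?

0

All stacks use S = {1, 3, 4, 6, 7}:
G(0) = 0
G(1) = mex{0} = 1
G(2) = mex{1} = 0
G(3) = mex{0,0} = 1
G(4) = mex{1,1,0} = 2
G(5) = mex{2,0,1} = 3
G(6) = mex{3,1,0,0} = 2
G(7) = mex{2,2,1,1,0} = 3
G(8) = mex{3,3,2,0,1} = 4
G(9) = mex{4,2,3,1,0} = 5
G(10) = mex{5,3,2,2,1} = 0
G(11) = mex{0,4,3,3,2} = 1
G(12) = mex{1,5,4,2,3} = 0
G(13) = mex{0,0,5,3,2} = 1
G(14) = mex{1,1,0,4,3} = 2
G(15) = mex{2,0,1,5,4} = 3
Stack A: G(15) = 3.
Stack B: G(7) = 3.
Combined Grundy value = 3 ⊕ 3 = 0.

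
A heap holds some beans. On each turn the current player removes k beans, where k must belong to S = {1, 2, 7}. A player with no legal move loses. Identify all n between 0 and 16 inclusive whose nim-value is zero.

G(0) = 0
G(1) = mex{0} = 1
G(2) = mex{1,0} = 2
G(3) = mex{2,1} = 0
G(4) = mex{0,2} = 1
G(5) = mex{1,0} = 2
G(6) = mex{2,1} = 0
G(7) = mex{0,2,0} = 1
G(8) = mex{1,0,1} = 2
G(9) = mex{2,1,2} = 0
G(10) = mex{0,2,0} = 1
G(11) = mex{1,0,1} = 2
G(12) = mex{2,1,2} = 0
G(13) = mex{0,2,0} = 1
G(14) = mex{1,0,1} = 2
G(15) = mex{2,1,2} = 0
G(16) = mex{0,2,0} = 1
P-positions are exactly the n with G(n) = 0.

0, 3, 6, 9, 12, 15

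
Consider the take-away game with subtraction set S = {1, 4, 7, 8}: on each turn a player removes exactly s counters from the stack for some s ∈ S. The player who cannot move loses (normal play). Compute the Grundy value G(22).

3

G(0) = 0
G(1) = mex{0} = 1
G(2) = mex{1} = 0
G(3) = mex{0} = 1
G(4) = mex{1,0} = 2
G(5) = mex{2,1} = 0
G(6) = mex{0,0} = 1
G(7) = mex{1,1,0} = 2
G(8) = mex{2,2,1,0} = 3
G(9) = mex{3,0,0,1} = 2
G(10) = mex{2,1,1,0} = 3
G(11) = mex{3,2,2,1} = 0
G(12) = mex{0,3,0,2} = 1
G(13) = mex{1,2,1,0} = 3
G(14) = mex{3,3,2,1} = 0
G(15) = mex{0,0,3,2} = 1
G(16) = mex{1,1,2,3} = 0
G(17) = mex{0,3,3,2} = 1
G(18) = mex{1,0,0,3} = 2
G(19) = mex{2,1,1,0} = 3
G(20) = mex{3,0,3,1} = 2
G(21) = mex{2,1,0,3} = 4
G(22) = mex{4,2,1,0} = 3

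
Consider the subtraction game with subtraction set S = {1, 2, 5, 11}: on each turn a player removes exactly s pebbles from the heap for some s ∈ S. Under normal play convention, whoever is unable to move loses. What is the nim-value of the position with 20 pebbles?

2

n :  0  1  2  3  4  5  6  7  8  9 10 11 12 13 14 15 16 17 18 19 20
G :  0  1  2  0  1  2  0  1  2  0  1  2  0  1  2  0  1  2  0  1  2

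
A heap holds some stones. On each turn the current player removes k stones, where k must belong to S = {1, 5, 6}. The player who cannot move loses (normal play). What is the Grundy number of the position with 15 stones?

G(0) = 0
G(1) = mex{0} = 1
G(2) = mex{1} = 0
G(3) = mex{0} = 1
G(4) = mex{1} = 0
G(5) = mex{0,0} = 1
G(6) = mex{1,1,0} = 2
G(7) = mex{2,0,1} = 3
G(8) = mex{3,1,0} = 2
G(9) = mex{2,0,1} = 3
G(10) = mex{3,1,0} = 2
G(11) = mex{2,2,1} = 0
G(12) = mex{0,3,2} = 1
G(13) = mex{1,2,3} = 0
G(14) = mex{0,3,2} = 1
G(15) = mex{1,2,3} = 0

0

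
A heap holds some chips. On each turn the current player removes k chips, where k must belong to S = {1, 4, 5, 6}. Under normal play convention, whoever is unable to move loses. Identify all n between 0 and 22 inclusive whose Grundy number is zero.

n :  0  1  2  3  4  5  6  7  8  9 10 11 12 13 14 15 16 17 18 19 20 21 22
G :  0  1  0  1  2  3  2  3  4  0  1  0  1  2  3  2  3  4  0  1  0  1  2
P-positions are exactly the n with G(n) = 0.

0, 2, 9, 11, 18, 20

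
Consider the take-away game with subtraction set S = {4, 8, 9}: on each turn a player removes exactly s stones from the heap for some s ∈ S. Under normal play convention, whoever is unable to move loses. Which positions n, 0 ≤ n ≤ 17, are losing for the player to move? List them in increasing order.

0, 1, 2, 3, 13, 14, 15, 16

G(0) = 0
G(1) = mex{} = 0
G(2) = mex{} = 0
G(3) = mex{} = 0
G(4) = mex{0} = 1
G(5) = mex{0} = 1
G(6) = mex{0} = 1
G(7) = mex{0} = 1
G(8) = mex{1,0} = 2
G(9) = mex{1,0,0} = 2
G(10) = mex{1,0,0} = 2
G(11) = mex{1,0,0} = 2
G(12) = mex{2,1,0} = 3
G(13) = mex{2,1,1} = 0
G(14) = mex{2,1,1} = 0
G(15) = mex{2,1,1} = 0
G(16) = mex{3,2,1} = 0
G(17) = mex{0,2,2} = 1
P-positions are exactly the n with G(n) = 0.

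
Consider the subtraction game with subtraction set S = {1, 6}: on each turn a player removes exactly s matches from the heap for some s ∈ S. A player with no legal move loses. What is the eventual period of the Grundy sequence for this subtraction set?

G(0) = 0
G(1) = mex{0} = 1
G(2) = mex{1} = 0
G(3) = mex{0} = 1
G(4) = mex{1} = 0
G(5) = mex{0} = 1
G(6) = mex{1,0} = 2
G(7) = mex{2,1} = 0
G(8) = mex{0,0} = 1
G(9) = mex{1,1} = 0
G(10) = mex{0,0} = 1
G(11) = mex{1,1} = 0
G(12) = mex{0,2} = 1
G(13) = mex{1,0} = 2
G(14) = mex{2,1} = 0
G(15) = mex{0,0} = 1
G(n+7) = G(n) holds for n = 0,…,5 (a full window of length max(S) = 6), so the sequence is purely periodic with period 7.

7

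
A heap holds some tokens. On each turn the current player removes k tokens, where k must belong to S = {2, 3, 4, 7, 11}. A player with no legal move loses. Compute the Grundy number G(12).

n :  0  1  2  3  4  5  6  7  8  9 10 11 12
G :  0  0  1  1  2  2  0  3  1  4  2  5  3

3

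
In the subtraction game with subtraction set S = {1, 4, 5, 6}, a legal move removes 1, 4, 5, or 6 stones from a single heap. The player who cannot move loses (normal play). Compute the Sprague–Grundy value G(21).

1

G(0) = 0
G(1) = mex{0} = 1
G(2) = mex{1} = 0
G(3) = mex{0} = 1
G(4) = mex{1,0} = 2
G(5) = mex{2,1,0} = 3
G(6) = mex{3,0,1,0} = 2
G(7) = mex{2,1,0,1} = 3
G(8) = mex{3,2,1,0} = 4
G(9) = mex{4,3,2,1} = 0
G(10) = mex{0,2,3,2} = 1
G(11) = mex{1,3,2,3} = 0
G(12) = mex{0,4,3,2} = 1
G(13) = mex{1,0,4,3} = 2
G(14) = mex{2,1,0,4} = 3
G(15) = mex{3,0,1,0} = 2
G(16) = mex{2,1,0,1} = 3
G(17) = mex{3,2,1,0} = 4
G(18) = mex{4,3,2,1} = 0
G(19) = mex{0,2,3,2} = 1
G(20) = mex{1,3,2,3} = 0
G(21) = mex{0,4,3,2} = 1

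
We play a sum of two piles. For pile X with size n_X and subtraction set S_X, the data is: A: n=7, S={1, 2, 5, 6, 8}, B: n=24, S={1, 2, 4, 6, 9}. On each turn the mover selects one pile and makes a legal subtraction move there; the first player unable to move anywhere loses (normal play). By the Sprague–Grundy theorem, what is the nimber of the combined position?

0

Pile A, S = {1, 2, 5, 6, 8}:
G(0) = 0
G(1) = mex{0} = 1
G(2) = mex{1,0} = 2
G(3) = mex{2,1} = 0
G(4) = mex{0,2} = 1
G(5) = mex{1,0,0} = 2
G(6) = mex{2,1,1,0} = 3
G(7) = mex{3,2,2,1} = 0
G_A(7) = 0.
Pile B, S = {1, 2, 4, 6, 9}:
G(0) = 0
G(1) = mex{0} = 1
G(2) = mex{1,0} = 2
G(3) = mex{2,1} = 0
G(4) = mex{0,2,0} = 1
G(5) = mex{1,0,1} = 2
G(6) = mex{2,1,2,0} = 3
G(7) = mex{3,2,0,1} = 4
G(8) = mex{4,3,1,2} = 0
G(9) = mex{0,4,2,0,0} = 1
G(10) = mex{1,0,3,1,1} = 2
G(11) = mex{2,1,4,2,2} = 0
G(12) = mex{0,2,0,3,0} = 1
G(13) = mex{1,0,1,4,1} = 2
G(14) = mex{2,1,2,0,2} = 3
G(15) = mex{3,2,0,1,3} = 4
G(16) = mex{4,3,1,2,4} = 0
G(17) = mex{0,4,2,0,0} = 1
G(18) = mex{1,0,3,1,1} = 2
G(19) = mex{2,1,4,2,2} = 0
G(20) = mex{0,2,0,3,0} = 1
G(21) = mex{1,0,1,4,1} = 2
G(22) = mex{2,1,2,0,2} = 3
G(23) = mex{3,2,0,1,3} = 4
G(24) = mex{4,3,1,2,4} = 0
G_B(24) = 0.
Combined Grundy value = 0 ⊕ 0 = 0.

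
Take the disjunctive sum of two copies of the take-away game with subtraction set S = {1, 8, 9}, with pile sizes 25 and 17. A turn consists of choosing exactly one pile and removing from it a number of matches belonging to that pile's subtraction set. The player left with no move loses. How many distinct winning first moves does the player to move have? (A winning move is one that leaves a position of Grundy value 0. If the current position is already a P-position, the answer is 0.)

All piles use S = {1, 8, 9}:
n :  0  1  2  3  4  5  6  7  8  9 10 11 12 13 14 15 16 17 18 19 20 21 22 23 24 25
G :  0  1  0  1  0  1  0  1  2  3  2  3  2  3  2  3  0  1  0  1  0  1  0  1  2  3
Pile A: G(25) = 3.
Pile B: G(17) = 1.
Combined Grundy value = 3 ⊕ 1 = 2.
A winning move leaves total XOR = 0, i.e. changes one component's Grundy value g to g ⊕ X where X is the current total.
Pile A: need g' = 3⊕2 = 1. Options: 25−1→G=2, 25−8→G=1, 25−9→G=0. Hits: 1.
Pile B: need g' = 1⊕2 = 3. Options: 17−1→G=0, 17−8→G=3, 17−9→G=2. Hits: 1.

2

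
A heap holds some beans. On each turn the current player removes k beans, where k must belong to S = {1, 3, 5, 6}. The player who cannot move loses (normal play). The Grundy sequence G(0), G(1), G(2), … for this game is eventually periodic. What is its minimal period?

G(0) = 0
G(1) = mex{0} = 1
G(2) = mex{1} = 0
G(3) = mex{0,0} = 1
G(4) = mex{1,1} = 0
G(5) = mex{0,0,0} = 1
G(6) = mex{1,1,1,0} = 2
G(7) = mex{2,0,0,1} = 3
G(8) = mex{3,1,1,0} = 2
G(9) = mex{2,2,0,1} = 3
G(10) = mex{3,3,1,0} = 2
G(11) = mex{2,2,2,1} = 0
G(12) = mex{0,3,3,2} = 1
G(13) = mex{1,2,2,3} = 0
G(14) = mex{0,0,3,2} = 1
G(15) = mex{1,1,2,3} = 0
G(16) = mex{0,0,0,2} = 1
G(17) = mex{1,1,1,0} = 2
G(18) = mex{2,0,0,1} = 3
G(19) = mex{3,1,1,0} = 2
G(20) = mex{2,2,0,1} = 3
G(21) = mex{3,3,1,0} = 2
G(22) = mex{2,2,2,1} = 0
G(23) = mex{0,3,3,2} = 1
G(n+11) = G(n) holds for n = 0,…,5 (a full window of length max(S) = 6), so the sequence is purely periodic with period 11.

11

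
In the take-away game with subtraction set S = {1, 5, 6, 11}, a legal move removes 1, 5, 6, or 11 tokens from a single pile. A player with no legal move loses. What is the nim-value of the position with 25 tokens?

1

n :  0  1  2  3  4  5  6  7  8  9 10 11 12 13 14 15 16 17 18 19 20 21 22 23 24 25
G :  0  1  0  1  0  1  2  3  2  3  2  3  0  1  0  1  0  1  2  3  2  3  2  3  0  1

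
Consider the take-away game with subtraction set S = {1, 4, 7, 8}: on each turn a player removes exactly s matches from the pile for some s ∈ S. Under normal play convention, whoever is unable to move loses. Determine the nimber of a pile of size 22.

n :  0  1  2  3  4  5  6  7  8  9 10 11 12 13 14 15 16 17 18 19 20 21 22
G :  0  1  0  1  2  0  1  2  3  2  3  0  1  3  0  1  0  1  2  3  2  4  3

3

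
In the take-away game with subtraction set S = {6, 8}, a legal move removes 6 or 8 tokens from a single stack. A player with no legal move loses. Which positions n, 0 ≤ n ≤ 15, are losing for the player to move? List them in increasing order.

0, 1, 2, 3, 4, 5, 14, 15

n :  0  1  2  3  4  5  6  7  8  9 10 11 12 13 14 15
G :  0  0  0  0  0  0  1  1  1  1  1  1  2  2  0  0
P-positions are exactly the n with G(n) = 0.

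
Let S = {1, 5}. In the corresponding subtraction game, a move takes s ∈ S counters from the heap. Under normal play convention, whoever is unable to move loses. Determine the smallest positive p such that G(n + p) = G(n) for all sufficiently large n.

2

n :  0  1  2  3  4  5  6  7  8  9 10 11 12 13 14
G :  0  1  0  1  0  1  0  1  0  1  0  1  0  1  0
G(n+2) = G(n) holds for n = 0,…,4 (a full window of length max(S) = 5), so the sequence is purely periodic with period 2.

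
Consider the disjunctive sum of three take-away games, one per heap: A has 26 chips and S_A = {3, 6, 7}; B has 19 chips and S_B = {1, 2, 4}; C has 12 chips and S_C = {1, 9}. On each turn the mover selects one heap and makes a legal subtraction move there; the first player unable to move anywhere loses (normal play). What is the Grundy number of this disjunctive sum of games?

3

Heap A, S = {3, 6, 7}:
n :  0  1  2  3  4  5  6  7  8  9 10 11 12 13 14 15 16 17 18 19 20 21 22 23 24 25 26
G :  0  0  0  1  1  1  2  2  2  3  0  0  0  1  1  1  2  2  2  3  0  0  0  1  1  1  2
G_A(26) = 2.
Heap B, S = {1, 2, 4}:
G(0) = 0
G(1) = mex{0} = 1
G(2) = mex{1,0} = 2
G(3) = mex{2,1} = 0
G(4) = mex{0,2,0} = 1
G(5) = mex{1,0,1} = 2
G(6) = mex{2,1,2} = 0
G(7) = mex{0,2,0} = 1
G(8) = mex{1,0,1} = 2
G(9) = mex{2,1,2} = 0
G(10) = mex{0,2,0} = 1
G(11) = mex{1,0,1} = 2
G(12) = mex{2,1,2} = 0
G(13) = mex{0,2,0} = 1
G(14) = mex{1,0,1} = 2
G(15) = mex{2,1,2} = 0
G(16) = mex{0,2,0} = 1
G(17) = mex{1,0,1} = 2
G(18) = mex{2,1,2} = 0
G(19) = mex{0,2,0} = 1
G_B(19) = 1.
Heap C, S = {1, 9}:
G(0) = 0
G(1) = mex{0} = 1
G(2) = mex{1} = 0
G(3) = mex{0} = 1
G(4) = mex{1} = 0
G(5) = mex{0} = 1
G(6) = mex{1} = 0
G(7) = mex{0} = 1
G(8) = mex{1} = 0
G(9) = mex{0,0} = 1
G(10) = mex{1,1} = 0
G(11) = mex{0,0} = 1
G(12) = mex{1,1} = 0
G_C(12) = 0.
Combined Grundy value = 2 ⊕ 1 ⊕ 0 = 3.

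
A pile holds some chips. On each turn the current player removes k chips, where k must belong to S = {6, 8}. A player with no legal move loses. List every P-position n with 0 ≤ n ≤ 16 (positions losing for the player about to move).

0, 1, 2, 3, 4, 5, 14, 15, 16

G(0) = 0
G(1) = mex{} = 0
G(2) = mex{} = 0
G(3) = mex{} = 0
G(4) = mex{} = 0
G(5) = mex{} = 0
G(6) = mex{0} = 1
G(7) = mex{0} = 1
G(8) = mex{0,0} = 1
G(9) = mex{0,0} = 1
G(10) = mex{0,0} = 1
G(11) = mex{0,0} = 1
G(12) = mex{1,0} = 2
G(13) = mex{1,0} = 2
G(14) = mex{1,1} = 0
G(15) = mex{1,1} = 0
G(16) = mex{1,1} = 0
P-positions are exactly the n with G(n) = 0.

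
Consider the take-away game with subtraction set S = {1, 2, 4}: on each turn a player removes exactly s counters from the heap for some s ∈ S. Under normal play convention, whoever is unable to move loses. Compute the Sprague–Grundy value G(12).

n :  0  1  2  3  4  5  6  7  8  9 10 11 12
G :  0  1  2  0  1  2  0  1  2  0  1  2  0

0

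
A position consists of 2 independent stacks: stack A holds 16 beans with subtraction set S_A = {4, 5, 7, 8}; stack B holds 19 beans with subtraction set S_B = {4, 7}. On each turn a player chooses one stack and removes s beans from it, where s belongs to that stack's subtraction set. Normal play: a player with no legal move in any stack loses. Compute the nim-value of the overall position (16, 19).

3

Stack A, S = {4, 5, 7, 8}:
G(0) = 0
G(1) = mex{} = 0
G(2) = mex{} = 0
G(3) = mex{} = 0
G(4) = mex{0} = 1
G(5) = mex{0,0} = 1
G(6) = mex{0,0} = 1
G(7) = mex{0,0,0} = 1
G(8) = mex{1,0,0,0} = 2
G(9) = mex{1,1,0,0} = 2
G(10) = mex{1,1,0,0} = 2
G(11) = mex{1,1,1,0} = 2
G(12) = mex{2,1,1,1} = 0
G(13) = mex{2,2,1,1} = 0
G(14) = mex{2,2,1,1} = 0
G(15) = mex{2,2,2,1} = 0
G(16) = mex{0,2,2,2} = 1
G_A(16) = 1.
Stack B, S = {4, 7}:
G(0) = 0
G(1) = mex{} = 0
G(2) = mex{} = 0
G(3) = mex{} = 0
G(4) = mex{0} = 1
G(5) = mex{0} = 1
G(6) = mex{0} = 1
G(7) = mex{0,0} = 1
G(8) = mex{1,0} = 2
G(9) = mex{1,0} = 2
G(10) = mex{1,0} = 2
G(11) = mex{1,1} = 0
G(12) = mex{2,1} = 0
G(13) = mex{2,1} = 0
G(14) = mex{2,1} = 0
G(15) = mex{0,2} = 1
G(16) = mex{0,2} = 1
G(17) = mex{0,2} = 1
G(18) = mex{0,0} = 1
G(19) = mex{1,0} = 2
G_B(19) = 2.
Combined Grundy value = 1 ⊕ 2 = 3.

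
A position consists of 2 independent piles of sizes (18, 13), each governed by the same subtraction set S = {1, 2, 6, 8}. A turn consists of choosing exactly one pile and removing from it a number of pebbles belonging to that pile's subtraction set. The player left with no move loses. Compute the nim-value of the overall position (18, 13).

All piles use S = {1, 2, 6, 8}:
n :  0  1  2  3  4  5  6  7  8  9 10 11 12 13 14 15 16 17 18
G :  0  1  2  0  1  2  3  0  1  2  0  1  2  3  0  1  2  0  1
Pile A: G(18) = 1.
Pile B: G(13) = 3.
Combined Grundy value = 1 ⊕ 3 = 2.

2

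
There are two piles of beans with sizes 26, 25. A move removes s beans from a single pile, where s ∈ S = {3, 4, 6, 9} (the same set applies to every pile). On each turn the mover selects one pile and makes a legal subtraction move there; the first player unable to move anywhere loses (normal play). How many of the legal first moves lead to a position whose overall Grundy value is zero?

All piles use S = {3, 4, 6, 9}:
n :  0  1  2  3  4  5  6  7  8  9 10 11 12 13 14 15 16 17 18 19 20 21 22 23 24 25 26
G :  0  0  0  1  1  1  2  2  2  3  3  3  0  0  0  1  1  1  2  2  2  3  3  3  0  0  0
Pile A: G(26) = 0.
Pile B: G(25) = 0.
Combined Grundy value = 0 ⊕ 0 = 0.
A winning move leaves total XOR = 0, i.e. changes one component's Grundy value g to g ⊕ X where X is the current total.
Pile A: target g' = 0⊕0 = 0, but every legal move changes the Grundy value (mex property), so 0 moves.
Pile B: target g' = 0⊕0 = 0, but every legal move changes the Grundy value (mex property), so 0 moves.

0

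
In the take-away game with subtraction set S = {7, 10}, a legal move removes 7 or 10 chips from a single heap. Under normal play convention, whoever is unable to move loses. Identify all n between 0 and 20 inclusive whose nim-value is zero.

0, 1, 2, 3, 4, 5, 6, 17, 18, 19, 20

G(0) = 0
G(1) = mex{} = 0
G(2) = mex{} = 0
G(3) = mex{} = 0
G(4) = mex{} = 0
G(5) = mex{} = 0
G(6) = mex{} = 0
G(7) = mex{0} = 1
G(8) = mex{0} = 1
G(9) = mex{0} = 1
G(10) = mex{0,0} = 1
G(11) = mex{0,0} = 1
G(12) = mex{0,0} = 1
G(13) = mex{0,0} = 1
G(14) = mex{1,0} = 2
G(15) = mex{1,0} = 2
G(16) = mex{1,0} = 2
G(17) = mex{1,1} = 0
G(18) = mex{1,1} = 0
G(19) = mex{1,1} = 0
G(20) = mex{1,1} = 0
P-positions are exactly the n with G(n) = 0.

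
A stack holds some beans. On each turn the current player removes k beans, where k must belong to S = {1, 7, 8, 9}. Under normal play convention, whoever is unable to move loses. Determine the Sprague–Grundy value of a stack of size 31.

n :  0  1  2  3  4  5  6  7  8  9 10 11 12 13 14 15 16 17 18 19 20 21 22 23 24 25 26 27 28 29 30 31
G :  0  1  0  1  0  1  0  1  2  3  2  3  2  3  2  3  0  1  0  1  0  1  0  1  2  3  2  3  2  3  2  3

3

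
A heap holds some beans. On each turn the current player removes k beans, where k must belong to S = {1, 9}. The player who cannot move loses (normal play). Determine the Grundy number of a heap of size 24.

G(0) = 0
G(1) = mex{0} = 1
G(2) = mex{1} = 0
G(3) = mex{0} = 1
G(4) = mex{1} = 0
G(5) = mex{0} = 1
G(6) = mex{1} = 0
G(7) = mex{0} = 1
G(8) = mex{1} = 0
G(9) = mex{0,0} = 1
G(10) = mex{1,1} = 0
G(11) = mex{0,0} = 1
G(12) = mex{1,1} = 0
G(13) = mex{0,0} = 1
G(14) = mex{1,1} = 0
G(15) = mex{0,0} = 1
G(16) = mex{1,1} = 0
G(17) = mex{0,0} = 1
G(18) = mex{1,1} = 0
G(19) = mex{0,0} = 1
G(20) = mex{1,1} = 0
G(21) = mex{0,0} = 1
G(22) = mex{1,1} = 0
G(23) = mex{0,0} = 1
G(24) = mex{1,1} = 0

0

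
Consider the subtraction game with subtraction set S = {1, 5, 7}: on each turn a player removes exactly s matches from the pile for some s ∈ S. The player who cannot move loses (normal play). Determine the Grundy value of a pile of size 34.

G(0) = 0
G(1) = mex{0} = 1
G(2) = mex{1} = 0
G(3) = mex{0} = 1
G(4) = mex{1} = 0
G(5) = mex{0,0} = 1
G(6) = mex{1,1} = 0
G(7) = mex{0,0,0} = 1
G(8) = mex{1,1,1} = 0
G(9) = mex{0,0,0} = 1
G(10) = mex{1,1,1} = 0
G(11) = mex{0,0,0} = 1
G(12) = mex{1,1,1} = 0
G(13) = mex{0,0,0} = 1
G(14) = mex{1,1,1} = 0
G(15) = mex{0,0,0} = 1
G(16) = mex{1,1,1} = 0
G(17) = mex{0,0,0} = 1
G(18) = mex{1,1,1} = 0
G(19) = mex{0,0,0} = 1
G(20) = mex{1,1,1} = 0
G(21) = mex{0,0,0} = 1
G(22) = mex{1,1,1} = 0
G(23) = mex{0,0,0} = 1
G(24) = mex{1,1,1} = 0
G(25) = mex{0,0,0} = 1
G(26) = mex{1,1,1} = 0
G(27) = mex{0,0,0} = 1
G(28) = mex{1,1,1} = 0
G(29) = mex{0,0,0} = 1
G(30) = mex{1,1,1} = 0
G(31) = mex{0,0,0} = 1
G(32) = mex{1,1,1} = 0
G(33) = mex{0,0,0} = 1
G(34) = mex{1,1,1} = 0

0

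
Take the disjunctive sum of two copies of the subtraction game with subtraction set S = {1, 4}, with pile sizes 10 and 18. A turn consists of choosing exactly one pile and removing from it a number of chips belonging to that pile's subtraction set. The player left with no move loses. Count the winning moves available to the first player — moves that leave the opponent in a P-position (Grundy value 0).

All piles use S = {1, 4}:
n :  0  1  2  3  4  5  6  7  8  9 10 11 12 13 14 15 16 17 18
G :  0  1  0  1  2  0  1  0  1  2  0  1  0  1  2  0  1  0  1
Pile A: G(10) = 0.
Pile B: G(18) = 1.
Combined Grundy value = 0 ⊕ 1 = 1.
A winning move leaves total XOR = 0, i.e. changes one component's Grundy value g to g ⊕ X where X is the current total.
Pile A: need g' = 0⊕1 = 1. Options: 10−1→G=2, 10−4→G=1. Hits: 1.
Pile B: need g' = 1⊕1 = 0. Options: 18−1→G=0, 18−4→G=2. Hits: 1.

2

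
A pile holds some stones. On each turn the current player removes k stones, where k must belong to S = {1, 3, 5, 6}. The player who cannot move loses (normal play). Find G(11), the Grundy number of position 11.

n :  0  1  2  3  4  5  6  7  8  9 10 11
G :  0  1  0  1  0  1  2  3  2  3  2  0

0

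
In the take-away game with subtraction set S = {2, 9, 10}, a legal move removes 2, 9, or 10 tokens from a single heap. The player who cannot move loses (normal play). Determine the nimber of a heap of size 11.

G(0) = 0
G(1) = mex{} = 0
G(2) = mex{0} = 1
G(3) = mex{0} = 1
G(4) = mex{1} = 0
G(5) = mex{1} = 0
G(6) = mex{0} = 1
G(7) = mex{0} = 1
G(8) = mex{1} = 0
G(9) = mex{1,0} = 2
G(10) = mex{0,0,0} = 1
G(11) = mex{2,1,0} = 3

3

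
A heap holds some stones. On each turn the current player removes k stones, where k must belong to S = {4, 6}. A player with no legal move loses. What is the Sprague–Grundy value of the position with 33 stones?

0

n :  0  1  2  3  4  5  6  7  8  9 10 11 12 13 14 15 16 17 18 19 20 21 22 23 24 25 26 27 28 29 30 31 32 33
G :  0  0  0  0  1  1  1  1  2  2  0  0  0  0  1  1  1  1  2  2  0  0  0  0  1  1  1  1  2  2  0  0  0  0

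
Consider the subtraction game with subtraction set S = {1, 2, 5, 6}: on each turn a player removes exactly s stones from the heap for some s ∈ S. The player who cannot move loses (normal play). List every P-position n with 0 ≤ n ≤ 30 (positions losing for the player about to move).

G(0) = 0
G(1) = mex{0} = 1
G(2) = mex{1,0} = 2
G(3) = mex{2,1} = 0
G(4) = mex{0,2} = 1
G(5) = mex{1,0,0} = 2
G(6) = mex{2,1,1,0} = 3
G(7) = mex{3,2,2,1} = 0
G(8) = mex{0,3,0,2} = 1
G(9) = mex{1,0,1,0} = 2
G(10) = mex{2,1,2,1} = 0
G(11) = mex{0,2,3,2} = 1
G(12) = mex{1,0,0,3} = 2
G(13) = mex{2,1,1,0} = 3
G(14) = mex{3,2,2,1} = 0
G(15) = mex{0,3,0,2} = 1
G(16) = mex{1,0,1,0} = 2
G(17) = mex{2,1,2,1} = 0
G(18) = mex{0,2,3,2} = 1
G(19) = mex{1,0,0,3} = 2
G(20) = mex{2,1,1,0} = 3
G(21) = mex{3,2,2,1} = 0
G(22) = mex{0,3,0,2} = 1
G(23) = mex{1,0,1,0} = 2
G(24) = mex{2,1,2,1} = 0
G(25) = mex{0,2,3,2} = 1
G(26) = mex{1,0,0,3} = 2
G(27) = mex{2,1,1,0} = 3
G(28) = mex{3,2,2,1} = 0
G(29) = mex{0,3,0,2} = 1
G(30) = mex{1,0,1,0} = 2
P-positions are exactly the n with G(n) = 0.

0, 3, 7, 10, 14, 17, 21, 24, 28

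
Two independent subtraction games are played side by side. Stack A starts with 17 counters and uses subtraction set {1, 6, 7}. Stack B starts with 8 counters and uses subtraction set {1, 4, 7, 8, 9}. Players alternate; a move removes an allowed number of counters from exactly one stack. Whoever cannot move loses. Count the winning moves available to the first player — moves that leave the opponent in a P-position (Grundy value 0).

Stack A, S = {1, 6, 7}:
n :  0  1  2  3  4  5  6  7  8  9 10 11 12 13 14 15 16 17
G :  0  1  0  1  0  1  2  3  2  3  2  3  0  1  0  1  0  1
G_A(17) = 1.
Stack B, S = {1, 4, 7, 8, 9}:
G(0) = 0
G(1) = mex{0} = 1
G(2) = mex{1} = 0
G(3) = mex{0} = 1
G(4) = mex{1,0} = 2
G(5) = mex{2,1} = 0
G(6) = mex{0,0} = 1
G(7) = mex{1,1,0} = 2
G(8) = mex{2,2,1,0} = 3
G_B(8) = 3.
Combined Grundy value = 1 ⊕ 3 = 2.
A winning move leaves total XOR = 0, i.e. changes one component's Grundy value g to g ⊕ X where X is the current total.
Stack A: need g' = 1⊕2 = 3. Options: 17−1→G=0, 17−6→G=3, 17−7→G=2. Hits: 1.
Stack B: need g' = 3⊕2 = 1. Options: 8−1→G=2, 8−4→G=2, 8−7→G=1, 8−8→G=0. Hits: 1.

2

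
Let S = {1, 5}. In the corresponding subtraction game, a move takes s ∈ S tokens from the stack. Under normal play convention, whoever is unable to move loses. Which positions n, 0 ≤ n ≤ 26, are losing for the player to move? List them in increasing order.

G(0) = 0
G(1) = mex{0} = 1
G(2) = mex{1} = 0
G(3) = mex{0} = 1
G(4) = mex{1} = 0
G(5) = mex{0,0} = 1
G(6) = mex{1,1} = 0
G(7) = mex{0,0} = 1
G(8) = mex{1,1} = 0
G(9) = mex{0,0} = 1
G(10) = mex{1,1} = 0
G(11) = mex{0,0} = 1
G(12) = mex{1,1} = 0
G(13) = mex{0,0} = 1
G(14) = mex{1,1} = 0
G(15) = mex{0,0} = 1
G(16) = mex{1,1} = 0
G(17) = mex{0,0} = 1
G(18) = mex{1,1} = 0
G(19) = mex{0,0} = 1
G(20) = mex{1,1} = 0
G(21) = mex{0,0} = 1
G(22) = mex{1,1} = 0
G(23) = mex{0,0} = 1
G(24) = mex{1,1} = 0
G(25) = mex{0,0} = 1
G(26) = mex{1,1} = 0
P-positions are exactly the n with G(n) = 0.

0, 2, 4, 6, 8, 10, 12, 14, 16, 18, 20, 22, 24, 26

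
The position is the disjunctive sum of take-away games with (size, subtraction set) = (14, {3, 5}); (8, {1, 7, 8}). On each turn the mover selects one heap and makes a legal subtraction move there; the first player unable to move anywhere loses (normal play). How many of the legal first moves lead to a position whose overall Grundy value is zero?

Heap A, S = {3, 5}:
n :  0  1  2  3  4  5  6  7  8  9 10 11 12 13 14
G :  0  0  0  1  1  1  2  2  0  0  0  1  1  1  2
G_A(14) = 2.
Heap B, S = {1, 7, 8}:
G(0) = 0
G(1) = mex{0} = 1
G(2) = mex{1} = 0
G(3) = mex{0} = 1
G(4) = mex{1} = 0
G(5) = mex{0} = 1
G(6) = mex{1} = 0
G(7) = mex{0,0} = 1
G(8) = mex{1,1,0} = 2
G_B(8) = 2.
Combined Grundy value = 2 ⊕ 2 = 0.
A winning move leaves total XOR = 0, i.e. changes one component's Grundy value g to g ⊕ X where X is the current total.
Heap A: target g' = 2⊕0 = 2, but every legal move changes the Grundy value (mex property), so 0 moves.
Heap B: target g' = 2⊕0 = 2, but every legal move changes the Grundy value (mex property), so 0 moves.

0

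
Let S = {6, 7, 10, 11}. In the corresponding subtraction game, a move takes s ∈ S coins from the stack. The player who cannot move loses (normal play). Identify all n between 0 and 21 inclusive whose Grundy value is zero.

0, 1, 2, 3, 4, 5, 17, 18, 19, 20, 21

G(0) = 0
G(1) = mex{} = 0
G(2) = mex{} = 0
G(3) = mex{} = 0
G(4) = mex{} = 0
G(5) = mex{} = 0
G(6) = mex{0} = 1
G(7) = mex{0,0} = 1
G(8) = mex{0,0} = 1
G(9) = mex{0,0} = 1
G(10) = mex{0,0,0} = 1
G(11) = mex{0,0,0,0} = 1
G(12) = mex{1,0,0,0} = 2
G(13) = mex{1,1,0,0} = 2
G(14) = mex{1,1,0,0} = 2
G(15) = mex{1,1,0,0} = 2
G(16) = mex{1,1,1,0} = 2
G(17) = mex{1,1,1,1} = 0
G(18) = mex{2,1,1,1} = 0
G(19) = mex{2,2,1,1} = 0
G(20) = mex{2,2,1,1} = 0
G(21) = mex{2,2,1,1} = 0
P-positions are exactly the n with G(n) = 0.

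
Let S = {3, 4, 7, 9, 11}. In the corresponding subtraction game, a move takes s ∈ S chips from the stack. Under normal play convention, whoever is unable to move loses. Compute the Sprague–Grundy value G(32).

n :  0  1  2  3  4  5  6  7  8  9 10 11 12 13 14 15 16 17 18 19 20 21 22 23 24 25 26 27 28 29 30 31 32
G :  0  0  0  1  1  1  2  2  2  3  3  3  4  4  0  0  0  1  1  1  2  2  2  3  3  3  4  4  0  0  0  1  1

1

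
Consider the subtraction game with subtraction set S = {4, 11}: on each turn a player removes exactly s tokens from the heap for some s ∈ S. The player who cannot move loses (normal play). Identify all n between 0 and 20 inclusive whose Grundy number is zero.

0, 1, 2, 3, 8, 9, 10, 15, 16, 17, 18

n :  0  1  2  3  4  5  6  7  8  9 10 11 12 13 14 15 16 17 18 19 20
G :  0  0  0  0  1  1  1  1  0  0  0  2  1  1  1  0  0  0  0  1  1
P-positions are exactly the n with G(n) = 0.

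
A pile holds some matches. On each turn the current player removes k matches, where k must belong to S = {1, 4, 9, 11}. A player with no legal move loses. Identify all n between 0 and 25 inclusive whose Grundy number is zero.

0, 2, 5, 7, 10, 12, 15, 17, 20, 22, 25

G(0) = 0
G(1) = mex{0} = 1
G(2) = mex{1} = 0
G(3) = mex{0} = 1
G(4) = mex{1,0} = 2
G(5) = mex{2,1} = 0
G(6) = mex{0,0} = 1
G(7) = mex{1,1} = 0
G(8) = mex{0,2} = 1
G(9) = mex{1,0,0} = 2
G(10) = mex{2,1,1} = 0
G(11) = mex{0,0,0,0} = 1
G(12) = mex{1,1,1,1} = 0
G(13) = mex{0,2,2,0} = 1
G(14) = mex{1,0,0,1} = 2
G(15) = mex{2,1,1,2} = 0
G(16) = mex{0,0,0,0} = 1
G(17) = mex{1,1,1,1} = 0
G(18) = mex{0,2,2,0} = 1
G(19) = mex{1,0,0,1} = 2
G(20) = mex{2,1,1,2} = 0
G(21) = mex{0,0,0,0} = 1
G(22) = mex{1,1,1,1} = 0
G(23) = mex{0,2,2,0} = 1
G(24) = mex{1,0,0,1} = 2
G(25) = mex{2,1,1,2} = 0
P-positions are exactly the n with G(n) = 0.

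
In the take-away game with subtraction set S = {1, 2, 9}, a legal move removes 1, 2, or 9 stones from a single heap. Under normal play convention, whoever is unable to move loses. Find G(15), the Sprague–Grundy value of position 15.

2

n :  0  1  2  3  4  5  6  7  8  9 10 11 12 13 14 15
G :  0  1  2  0  1  2  0  1  2  3  0  1  2  0  1  2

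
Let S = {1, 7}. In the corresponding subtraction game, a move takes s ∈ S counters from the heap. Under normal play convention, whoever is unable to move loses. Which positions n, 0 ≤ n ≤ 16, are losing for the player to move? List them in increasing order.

0, 2, 4, 6, 8, 10, 12, 14, 16

n :  0  1  2  3  4  5  6  7  8  9 10 11 12 13 14 15 16
G :  0  1  0  1  0  1  0  1  0  1  0  1  0  1  0  1  0
P-positions are exactly the n with G(n) = 0.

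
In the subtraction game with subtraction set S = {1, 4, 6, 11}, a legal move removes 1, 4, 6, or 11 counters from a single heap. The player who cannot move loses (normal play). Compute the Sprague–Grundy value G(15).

G(0) = 0
G(1) = mex{0} = 1
G(2) = mex{1} = 0
G(3) = mex{0} = 1
G(4) = mex{1,0} = 2
G(5) = mex{2,1} = 0
G(6) = mex{0,0,0} = 1
G(7) = mex{1,1,1} = 0
G(8) = mex{0,2,0} = 1
G(9) = mex{1,0,1} = 2
G(10) = mex{2,1,2} = 0
G(11) = mex{0,0,0,0} = 1
G(12) = mex{1,1,1,1} = 0
G(13) = mex{0,2,0,0} = 1
G(14) = mex{1,0,1,1} = 2
G(15) = mex{2,1,2,2} = 0

0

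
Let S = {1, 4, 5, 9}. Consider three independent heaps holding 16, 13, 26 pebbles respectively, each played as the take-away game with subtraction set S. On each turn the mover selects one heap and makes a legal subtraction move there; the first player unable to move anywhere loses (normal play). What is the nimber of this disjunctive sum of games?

All heaps use S = {1, 4, 5, 9}:
n :  0  1  2  3  4  5  6  7  8  9 10 11 12 13 14 15 16 17 18 19 20 21 22 23 24 25 26
G :  0  1  0  1  2  3  2  3  0  1  0  1  2  3  2  3  0  1  0  1  2  3  2  3  0  1  0
Heap A: G(16) = 0.
Heap B: G(13) = 3.
Heap C: G(26) = 0.
Combined Grundy value = 0 ⊕ 3 ⊕ 0 = 3.

3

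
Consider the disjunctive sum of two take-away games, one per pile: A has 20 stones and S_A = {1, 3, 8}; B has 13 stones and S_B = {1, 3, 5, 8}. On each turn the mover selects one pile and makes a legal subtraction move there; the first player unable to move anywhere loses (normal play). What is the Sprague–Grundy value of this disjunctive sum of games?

3

Pile A, S = {1, 3, 8}:
G(0) = 0
G(1) = mex{0} = 1
G(2) = mex{1} = 0
G(3) = mex{0,0} = 1
G(4) = mex{1,1} = 0
G(5) = mex{0,0} = 1
G(6) = mex{1,1} = 0
G(7) = mex{0,0} = 1
G(8) = mex{1,1,0} = 2
G(9) = mex{2,0,1} = 3
G(10) = mex{3,1,0} = 2
G(11) = mex{2,2,1} = 0
G(12) = mex{0,3,0} = 1
G(13) = mex{1,2,1} = 0
G(14) = mex{0,0,0} = 1
G(15) = mex{1,1,1} = 0
G(16) = mex{0,0,2} = 1
G(17) = mex{1,1,3} = 0
G(18) = mex{0,0,2} = 1
G(19) = mex{1,1,0} = 2
G(20) = mex{2,0,1} = 3
G_A(20) = 3.
Pile B, S = {1, 3, 5, 8}:
n :  0  1  2  3  4  5  6  7  8  9 10 11 12 13
G :  0  1  0  1  0  1  0  1  2  3  2  3  2  0
G_B(13) = 0.
Combined Grundy value = 3 ⊕ 0 = 3.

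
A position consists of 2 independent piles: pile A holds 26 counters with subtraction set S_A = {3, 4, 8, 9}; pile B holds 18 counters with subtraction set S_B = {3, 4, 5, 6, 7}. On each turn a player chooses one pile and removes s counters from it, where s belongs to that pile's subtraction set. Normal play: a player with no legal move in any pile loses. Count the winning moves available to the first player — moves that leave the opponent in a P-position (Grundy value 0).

Pile A, S = {3, 4, 8, 9}:
n :  0  1  2  3  4  5  6  7  8  9 10 11 12 13 14 15 16 17 18 19 20 21 22 23 24 25 26
G :  0  0  0  1  1  1  2  0  2  3  1  3  0  0  0  1  1  1  2  0  2  3  1  3  0  0  0
G_A(26) = 0.
Pile B, S = {3, 4, 5, 6, 7}:
n :  0  1  2  3  4  5  6  7  8  9 10 11 12 13 14 15 16 17 18
G :  0  0  0  1  1  1  2  2  2  3  0  0  0  1  1  1  2  2  2
G_B(18) = 2.
Combined Grundy value = 0 ⊕ 2 = 2.
A winning move leaves total XOR = 0, i.e. changes one component's Grundy value g to g ⊕ X where X is the current total.
Pile A: need g' = 0⊕2 = 2. Options: 26−3→G=3, 26−4→G=1, 26−8→G=2, 26−9→G=1. Hits: 1.
Pile B: need g' = 2⊕2 = 0. Options: 18−3→G=1, 18−4→G=1, 18−5→G=1, 18−6→G=0, 18−7→G=0. Hits: 2.

3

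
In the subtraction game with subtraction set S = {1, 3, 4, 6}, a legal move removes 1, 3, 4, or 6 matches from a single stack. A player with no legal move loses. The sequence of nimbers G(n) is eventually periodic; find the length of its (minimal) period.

7

n :  0  1  2  3  4  5  6  7  8  9 10 11 12 13 14 15
G :  0  1  0  1  2  3  2  0  1  0  1  2  3  2  0  1
G(n+7) = G(n) holds for n = 0,…,5 (a full window of length max(S) = 6), so the sequence is purely periodic with period 7.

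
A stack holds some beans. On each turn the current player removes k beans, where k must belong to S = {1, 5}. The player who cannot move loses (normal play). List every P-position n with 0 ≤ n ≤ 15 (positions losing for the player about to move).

0, 2, 4, 6, 8, 10, 12, 14

G(0) = 0
G(1) = mex{0} = 1
G(2) = mex{1} = 0
G(3) = mex{0} = 1
G(4) = mex{1} = 0
G(5) = mex{0,0} = 1
G(6) = mex{1,1} = 0
G(7) = mex{0,0} = 1
G(8) = mex{1,1} = 0
G(9) = mex{0,0} = 1
G(10) = mex{1,1} = 0
G(11) = mex{0,0} = 1
G(12) = mex{1,1} = 0
G(13) = mex{0,0} = 1
G(14) = mex{1,1} = 0
G(15) = mex{0,0} = 1
P-positions are exactly the n with G(n) = 0.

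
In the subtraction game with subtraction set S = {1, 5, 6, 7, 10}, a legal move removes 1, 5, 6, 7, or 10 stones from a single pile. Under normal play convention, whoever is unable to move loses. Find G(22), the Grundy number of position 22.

n :  0  1  2  3  4  5  6  7  8  9 10 11 12 13 14 15 16 17 18 19 20 21 22
G :  0  1  0  1  0  1  2  3  2  3  2  3  4  0  1  0  1  0  1  2  3  2  3

3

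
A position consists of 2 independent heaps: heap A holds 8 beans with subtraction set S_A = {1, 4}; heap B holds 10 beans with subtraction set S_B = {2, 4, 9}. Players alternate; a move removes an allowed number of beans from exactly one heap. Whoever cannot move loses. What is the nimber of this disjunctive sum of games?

Heap A, S = {1, 4}:
n : 0 1 2 3 4 5 6 7 8
G : 0 1 0 1 2 0 1 0 1
G_A(8) = 1.
Heap B, S = {2, 4, 9}:
G(0) = 0
G(1) = mex{} = 0
G(2) = mex{0} = 1
G(3) = mex{0} = 1
G(4) = mex{1,0} = 2
G(5) = mex{1,0} = 2
G(6) = mex{2,1} = 0
G(7) = mex{2,1} = 0
G(8) = mex{0,2} = 1
G(9) = mex{0,2,0} = 1
G(10) = mex{1,0,0} = 2
G_B(10) = 2.
Combined Grundy value = 1 ⊕ 2 = 3.

3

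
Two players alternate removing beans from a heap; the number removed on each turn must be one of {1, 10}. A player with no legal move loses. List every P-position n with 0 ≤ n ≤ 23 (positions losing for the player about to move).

G(0) = 0
G(1) = mex{0} = 1
G(2) = mex{1} = 0
G(3) = mex{0} = 1
G(4) = mex{1} = 0
G(5) = mex{0} = 1
G(6) = mex{1} = 0
G(7) = mex{0} = 1
G(8) = mex{1} = 0
G(9) = mex{0} = 1
G(10) = mex{1,0} = 2
G(11) = mex{2,1} = 0
G(12) = mex{0,0} = 1
G(13) = mex{1,1} = 0
G(14) = mex{0,0} = 1
G(15) = mex{1,1} = 0
G(16) = mex{0,0} = 1
G(17) = mex{1,1} = 0
G(18) = mex{0,0} = 1
G(19) = mex{1,1} = 0
G(20) = mex{0,2} = 1
G(21) = mex{1,0} = 2
G(22) = mex{2,1} = 0
G(23) = mex{0,0} = 1
P-positions are exactly the n with G(n) = 0.

0, 2, 4, 6, 8, 11, 13, 15, 17, 19, 22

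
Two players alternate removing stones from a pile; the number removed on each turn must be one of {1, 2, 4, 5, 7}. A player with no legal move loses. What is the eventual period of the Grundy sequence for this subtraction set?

n :  0  1  2  3  4  5  6  7  8  9 10 11 12 13 14
G :  0  1  2  0  1  2  0  1  2  0  1  2  0  1  2
G(n+3) = G(n) holds for n = 0,…,6 (a full window of length max(S) = 7), so the sequence is purely periodic with period 3.

3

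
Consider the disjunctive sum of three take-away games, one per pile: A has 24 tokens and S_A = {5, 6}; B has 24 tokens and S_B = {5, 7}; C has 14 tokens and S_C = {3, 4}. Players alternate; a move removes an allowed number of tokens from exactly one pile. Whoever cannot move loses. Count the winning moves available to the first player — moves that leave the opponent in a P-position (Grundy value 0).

0

Pile A, S = {5, 6}:
n :  0  1  2  3  4  5  6  7  8  9 10 11 12 13 14 15 16 17 18 19 20 21 22 23 24
G :  0  0  0  0  0  1  1  1  1  1  2  0  0  0  0  0  1  1  1  1  1  2  0  0  0
G_A(24) = 0.
Pile B, S = {5, 7}:
G(0) = 0
G(1) = mex{} = 0
G(2) = mex{} = 0
G(3) = mex{} = 0
G(4) = mex{} = 0
G(5) = mex{0} = 1
G(6) = mex{0} = 1
G(7) = mex{0,0} = 1
G(8) = mex{0,0} = 1
G(9) = mex{0,0} = 1
G(10) = mex{1,0} = 2
G(11) = mex{1,0} = 2
G(12) = mex{1,1} = 0
G(13) = mex{1,1} = 0
G(14) = mex{1,1} = 0
G(15) = mex{2,1} = 0
G(16) = mex{2,1} = 0
G(17) = mex{0,2} = 1
G(18) = mex{0,2} = 1
G(19) = mex{0,0} = 1
G(20) = mex{0,0} = 1
G(21) = mex{0,0} = 1
G(22) = mex{1,0} = 2
G(23) = mex{1,0} = 2
G(24) = mex{1,1} = 0
G_B(24) = 0.
Pile C, S = {3, 4}:
G(0) = 0
G(1) = mex{} = 0
G(2) = mex{} = 0
G(3) = mex{0} = 1
G(4) = mex{0,0} = 1
G(5) = mex{0,0} = 1
G(6) = mex{1,0} = 2
G(7) = mex{1,1} = 0
G(8) = mex{1,1} = 0
G(9) = mex{2,1} = 0
G(10) = mex{0,2} = 1
G(11) = mex{0,0} = 1
G(12) = mex{0,0} = 1
G(13) = mex{1,0} = 2
G(14) = mex{1,1} = 0
G_C(14) = 0.
Combined Grundy value = 0 ⊕ 0 ⊕ 0 = 0.
A winning move leaves total XOR = 0, i.e. changes one component's Grundy value g to g ⊕ X where X is the current total.
Pile A: target g' = 0⊕0 = 0, but every legal move changes the Grundy value (mex property), so 0 moves.
Pile B: target g' = 0⊕0 = 0, but every legal move changes the Grundy value (mex property), so 0 moves.
Pile C: target g' = 0⊕0 = 0, but every legal move changes the Grundy value (mex property), so 0 moves.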